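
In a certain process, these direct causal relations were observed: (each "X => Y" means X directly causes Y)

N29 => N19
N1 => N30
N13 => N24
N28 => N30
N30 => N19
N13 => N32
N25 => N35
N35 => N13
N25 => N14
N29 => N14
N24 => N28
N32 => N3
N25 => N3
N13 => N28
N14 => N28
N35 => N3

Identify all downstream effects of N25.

N13, N14, N19, N24, N28, N3, N30, N32, N35

Direct effects: N14, N35, N3.
2 steps out: N13, N28.
3 steps out: N24, N32, N30.
4 steps out: N19.
Not reachable from it: N1, N29.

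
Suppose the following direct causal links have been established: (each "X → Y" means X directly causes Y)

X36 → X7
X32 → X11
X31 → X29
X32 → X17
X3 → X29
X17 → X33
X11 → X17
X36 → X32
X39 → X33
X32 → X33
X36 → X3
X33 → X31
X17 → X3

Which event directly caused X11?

X32

Upstream contributors include X36, but only X32 feeds directly into X11.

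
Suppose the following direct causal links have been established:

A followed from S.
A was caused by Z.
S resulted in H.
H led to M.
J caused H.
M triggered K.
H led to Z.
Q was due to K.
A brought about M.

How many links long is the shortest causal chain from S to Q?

Shortest chain: S → H → M → K → Q.

4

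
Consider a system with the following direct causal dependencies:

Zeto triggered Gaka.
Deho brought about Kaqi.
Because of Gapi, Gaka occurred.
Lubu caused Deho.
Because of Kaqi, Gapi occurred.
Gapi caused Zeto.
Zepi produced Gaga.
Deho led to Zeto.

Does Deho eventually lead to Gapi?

There is a causal chain: Deho → Kaqi → Gapi.

Yes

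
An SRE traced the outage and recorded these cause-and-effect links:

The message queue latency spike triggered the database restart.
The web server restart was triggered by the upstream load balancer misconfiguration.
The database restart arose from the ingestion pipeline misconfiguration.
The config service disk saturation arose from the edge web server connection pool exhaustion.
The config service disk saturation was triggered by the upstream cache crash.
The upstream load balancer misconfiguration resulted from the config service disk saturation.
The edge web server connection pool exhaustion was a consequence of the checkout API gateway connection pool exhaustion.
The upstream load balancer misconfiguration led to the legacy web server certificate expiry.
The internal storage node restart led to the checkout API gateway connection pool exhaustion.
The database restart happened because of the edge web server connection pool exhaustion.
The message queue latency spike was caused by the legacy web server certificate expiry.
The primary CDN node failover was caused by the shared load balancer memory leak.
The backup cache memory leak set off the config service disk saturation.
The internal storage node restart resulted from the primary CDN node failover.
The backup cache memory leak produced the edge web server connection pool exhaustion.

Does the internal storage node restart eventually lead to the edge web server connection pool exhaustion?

Yes

There is a causal chain: the internal storage node restart → the checkout API gateway connection pool exhaustion → the edge web server connection pool exhaustion.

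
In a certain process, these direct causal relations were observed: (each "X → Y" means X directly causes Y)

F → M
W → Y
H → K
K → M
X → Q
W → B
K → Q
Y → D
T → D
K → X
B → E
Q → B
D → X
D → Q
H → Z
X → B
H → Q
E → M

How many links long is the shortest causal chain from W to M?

Shortest chain: W → B → E → M.

3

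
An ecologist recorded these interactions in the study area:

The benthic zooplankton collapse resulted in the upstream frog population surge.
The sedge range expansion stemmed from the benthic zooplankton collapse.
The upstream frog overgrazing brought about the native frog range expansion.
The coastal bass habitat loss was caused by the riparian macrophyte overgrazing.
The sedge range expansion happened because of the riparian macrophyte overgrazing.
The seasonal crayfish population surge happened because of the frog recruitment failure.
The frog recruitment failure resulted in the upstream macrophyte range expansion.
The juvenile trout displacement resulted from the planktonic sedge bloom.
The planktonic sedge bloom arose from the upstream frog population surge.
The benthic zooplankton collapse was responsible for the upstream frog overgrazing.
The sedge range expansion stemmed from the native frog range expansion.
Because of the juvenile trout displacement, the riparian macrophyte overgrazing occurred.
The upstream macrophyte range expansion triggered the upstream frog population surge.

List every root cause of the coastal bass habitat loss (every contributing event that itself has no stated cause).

Tracing upstream from the coastal bass habitat loss: the coastal bass habitat loss ← the riparian macrophyte overgrazing ← the juvenile trout displacement ← the planktonic sedge bloom ← the upstream frog population surge ← the upstream macrophyte range expansion ← the frog recruitment failure.
A separate upstream branch: the coastal bass habitat loss ← the riparian macrophyte overgrazing ← the juvenile trout displacement ← the planktonic sedge bloom ← the upstream frog population surge ← the benthic zooplankton collapse.
Each of those chain origins has no stated cause.

the benthic zooplankton collapse, the frog recruitment failure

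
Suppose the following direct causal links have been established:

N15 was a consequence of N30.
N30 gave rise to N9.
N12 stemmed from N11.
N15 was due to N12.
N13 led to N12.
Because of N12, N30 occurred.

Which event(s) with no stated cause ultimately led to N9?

Tracing upstream from N9: N9 ← N30 ← N12 ← N11.
A separate upstream branch: N9 ← N30 ← N12 ← N13.
Each of those chain origins has no stated cause.

N11, N13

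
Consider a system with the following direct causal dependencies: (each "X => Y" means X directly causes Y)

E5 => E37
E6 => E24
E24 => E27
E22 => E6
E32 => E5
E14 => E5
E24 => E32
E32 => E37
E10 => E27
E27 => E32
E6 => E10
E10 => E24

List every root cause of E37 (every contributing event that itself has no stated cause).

E14, E22

Tracing upstream from E37: E37 ← E32 ← E24 ← E6 ← E22.
A separate upstream branch: E37 ← E5 ← E14.
Each of those chain origins has no stated cause.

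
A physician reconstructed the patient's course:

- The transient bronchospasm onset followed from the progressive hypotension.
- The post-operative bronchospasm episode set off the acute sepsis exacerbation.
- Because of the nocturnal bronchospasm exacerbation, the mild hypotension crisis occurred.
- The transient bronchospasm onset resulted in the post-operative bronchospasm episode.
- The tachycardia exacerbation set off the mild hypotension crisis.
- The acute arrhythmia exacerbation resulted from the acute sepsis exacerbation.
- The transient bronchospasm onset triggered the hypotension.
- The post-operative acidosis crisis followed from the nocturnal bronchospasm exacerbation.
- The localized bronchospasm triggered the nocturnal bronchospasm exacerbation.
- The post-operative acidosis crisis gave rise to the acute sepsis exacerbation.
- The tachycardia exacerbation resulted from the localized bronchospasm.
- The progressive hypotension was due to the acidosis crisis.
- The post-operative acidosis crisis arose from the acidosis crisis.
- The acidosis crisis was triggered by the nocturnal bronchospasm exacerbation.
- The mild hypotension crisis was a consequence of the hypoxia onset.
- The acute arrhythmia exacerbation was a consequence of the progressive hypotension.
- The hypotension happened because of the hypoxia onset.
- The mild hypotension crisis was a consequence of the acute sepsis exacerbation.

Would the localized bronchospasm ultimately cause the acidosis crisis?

Yes

There is a causal chain: the localized bronchospasm → the nocturnal bronchospasm exacerbation → the acidosis crisis.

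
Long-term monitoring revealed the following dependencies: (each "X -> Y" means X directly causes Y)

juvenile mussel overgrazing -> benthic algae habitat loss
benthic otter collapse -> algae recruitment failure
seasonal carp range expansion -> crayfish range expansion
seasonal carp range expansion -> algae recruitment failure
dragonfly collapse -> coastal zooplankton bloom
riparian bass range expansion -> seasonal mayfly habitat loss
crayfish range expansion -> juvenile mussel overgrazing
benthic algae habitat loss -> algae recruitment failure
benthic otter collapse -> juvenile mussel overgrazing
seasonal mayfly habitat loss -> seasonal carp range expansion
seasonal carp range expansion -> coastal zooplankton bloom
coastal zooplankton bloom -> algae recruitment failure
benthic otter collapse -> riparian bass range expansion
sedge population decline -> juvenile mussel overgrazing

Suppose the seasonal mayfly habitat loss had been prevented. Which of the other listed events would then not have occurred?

the crayfish range expansion, the seasonal carp range expansion

Downstream of the seasonal mayfly habitat loss: the seasonal carp range expansion, the coastal zooplankton bloom, the crayfish range expansion, the juvenile mussel overgrazing, the benthic algae habitat loss, the algae recruitment failure.
Of those, still caused via another path: the coastal zooplankton bloom, the juvenile mussel overgrazing, the benthic algae habitat loss, the algae recruitment failure.
The remainder have no surviving cause.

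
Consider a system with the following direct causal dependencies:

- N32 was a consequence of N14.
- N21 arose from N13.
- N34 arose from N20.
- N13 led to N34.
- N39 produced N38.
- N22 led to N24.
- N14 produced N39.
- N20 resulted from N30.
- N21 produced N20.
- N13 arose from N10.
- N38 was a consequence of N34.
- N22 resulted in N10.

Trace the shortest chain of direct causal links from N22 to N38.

N22 → N10
N10 → N13
N13 → N34
N34 → N38
Length: 4 steps.

N22 → N10 → N13 → N34 → N38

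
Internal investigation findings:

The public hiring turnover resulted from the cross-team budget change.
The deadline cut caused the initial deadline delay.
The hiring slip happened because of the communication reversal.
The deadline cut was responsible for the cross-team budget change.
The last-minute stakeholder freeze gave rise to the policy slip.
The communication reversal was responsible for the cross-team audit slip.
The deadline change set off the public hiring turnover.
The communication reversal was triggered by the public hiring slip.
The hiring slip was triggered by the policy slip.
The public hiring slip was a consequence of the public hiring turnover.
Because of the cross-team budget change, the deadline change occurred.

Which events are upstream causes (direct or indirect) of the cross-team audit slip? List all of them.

Immediate cause of the cross-team audit slip: the communication reversal.
Further upstream: the deadline cut, the cross-team budget change, the deadline change, the public hiring turnover, the public hiring slip.

the communication reversal, the cross-team budget change, the deadline change, the deadline cut, the public hiring slip, the public hiring turnover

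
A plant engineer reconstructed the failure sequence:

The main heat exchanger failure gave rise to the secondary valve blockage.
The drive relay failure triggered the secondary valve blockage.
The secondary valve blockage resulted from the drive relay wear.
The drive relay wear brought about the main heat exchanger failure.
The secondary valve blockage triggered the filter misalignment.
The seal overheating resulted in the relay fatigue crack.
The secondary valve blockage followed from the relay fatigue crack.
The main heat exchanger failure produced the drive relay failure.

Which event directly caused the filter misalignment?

the secondary valve blockage

Upstream contributors include the seal overheating, the drive relay wear, the main heat exchanger failure, the drive relay failure, the relay fatigue crack, but only the secondary valve blockage feeds directly into the filter misalignment.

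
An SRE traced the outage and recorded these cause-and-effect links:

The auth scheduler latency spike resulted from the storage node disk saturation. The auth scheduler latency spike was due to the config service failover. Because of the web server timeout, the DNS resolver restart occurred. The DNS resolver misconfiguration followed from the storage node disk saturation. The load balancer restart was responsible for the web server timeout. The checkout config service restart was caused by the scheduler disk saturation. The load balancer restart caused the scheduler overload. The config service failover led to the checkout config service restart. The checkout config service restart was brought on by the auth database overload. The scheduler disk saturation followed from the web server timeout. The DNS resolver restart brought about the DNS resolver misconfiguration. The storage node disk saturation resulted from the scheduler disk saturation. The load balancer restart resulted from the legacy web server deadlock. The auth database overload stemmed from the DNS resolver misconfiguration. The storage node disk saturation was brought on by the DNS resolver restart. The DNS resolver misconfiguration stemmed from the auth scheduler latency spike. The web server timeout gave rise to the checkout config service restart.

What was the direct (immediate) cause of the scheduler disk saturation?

Upstream contributors include the legacy web server deadlock, the load balancer restart, but only the web server timeout feeds directly into the scheduler disk saturation.

the web server timeout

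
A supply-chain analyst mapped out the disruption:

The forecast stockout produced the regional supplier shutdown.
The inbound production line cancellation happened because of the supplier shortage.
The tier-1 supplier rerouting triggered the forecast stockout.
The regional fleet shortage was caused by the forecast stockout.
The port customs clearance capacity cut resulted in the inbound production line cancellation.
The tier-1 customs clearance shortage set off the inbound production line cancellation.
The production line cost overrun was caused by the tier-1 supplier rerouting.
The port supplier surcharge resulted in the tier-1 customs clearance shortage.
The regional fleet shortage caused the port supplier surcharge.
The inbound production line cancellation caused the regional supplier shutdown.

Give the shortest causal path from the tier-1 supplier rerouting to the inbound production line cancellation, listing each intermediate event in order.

the tier-1 supplier rerouting → the forecast stockout → the regional fleet shortage → the port supplier surcharge → the tier-1 customs clearance shortage → the inbound production line cancellation

the tier-1 supplier rerouting → the forecast stockout
the forecast stockout → the regional fleet shortage
the regional fleet shortage → the port supplier surcharge
the port supplier surcharge → the tier-1 customs clearance shortage
the tier-1 customs clearance shortage → the inbound production line cancellation
Length: 5 steps.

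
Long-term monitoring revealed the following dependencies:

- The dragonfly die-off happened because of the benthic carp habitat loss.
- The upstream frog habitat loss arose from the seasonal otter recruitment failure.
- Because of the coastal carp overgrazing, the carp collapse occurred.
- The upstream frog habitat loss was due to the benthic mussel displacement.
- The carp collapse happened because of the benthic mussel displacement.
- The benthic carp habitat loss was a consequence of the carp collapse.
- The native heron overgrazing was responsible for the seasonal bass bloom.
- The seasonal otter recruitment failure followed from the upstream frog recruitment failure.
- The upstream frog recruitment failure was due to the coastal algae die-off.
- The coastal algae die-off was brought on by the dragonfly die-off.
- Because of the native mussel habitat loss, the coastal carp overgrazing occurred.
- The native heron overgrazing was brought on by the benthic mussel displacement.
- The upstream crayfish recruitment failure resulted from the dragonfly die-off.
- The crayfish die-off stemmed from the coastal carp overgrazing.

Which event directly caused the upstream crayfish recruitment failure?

the dragonfly die-off

Upstream contributors include the native mussel habitat loss, the coastal carp overgrazing, the benthic mussel displacement, the carp collapse, the benthic carp habitat loss, but only the dragonfly die-off feeds directly into the upstream crayfish recruitment failure.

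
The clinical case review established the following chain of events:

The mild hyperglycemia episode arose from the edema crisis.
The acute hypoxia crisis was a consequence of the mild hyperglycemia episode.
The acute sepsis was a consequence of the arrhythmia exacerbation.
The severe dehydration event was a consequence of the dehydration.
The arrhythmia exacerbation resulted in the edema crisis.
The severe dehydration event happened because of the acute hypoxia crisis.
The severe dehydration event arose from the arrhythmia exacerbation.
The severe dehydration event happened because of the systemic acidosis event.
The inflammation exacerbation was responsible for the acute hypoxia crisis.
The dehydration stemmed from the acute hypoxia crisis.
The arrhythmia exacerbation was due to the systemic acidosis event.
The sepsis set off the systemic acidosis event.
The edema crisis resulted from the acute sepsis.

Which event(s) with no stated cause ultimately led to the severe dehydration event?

Tracing upstream from the severe dehydration event: the severe dehydration event ← the systemic acidosis event ← the sepsis.
A separate upstream branch: the severe dehydration event ← the acute hypoxia crisis ← the inflammation exacerbation.
Each of those chain origins has no stated cause.

the inflammation exacerbation, the sepsis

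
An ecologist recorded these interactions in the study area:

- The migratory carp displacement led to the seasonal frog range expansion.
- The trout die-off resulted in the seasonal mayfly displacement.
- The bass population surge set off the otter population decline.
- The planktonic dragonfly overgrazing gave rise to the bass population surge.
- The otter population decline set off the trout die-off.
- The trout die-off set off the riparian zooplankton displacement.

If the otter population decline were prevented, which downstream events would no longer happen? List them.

Downstream of the otter population decline: the trout die-off, the riparian zooplankton displacement, the seasonal mayfly displacement.

the riparian zooplankton displacement, the seasonal mayfly displacement, the trout die-off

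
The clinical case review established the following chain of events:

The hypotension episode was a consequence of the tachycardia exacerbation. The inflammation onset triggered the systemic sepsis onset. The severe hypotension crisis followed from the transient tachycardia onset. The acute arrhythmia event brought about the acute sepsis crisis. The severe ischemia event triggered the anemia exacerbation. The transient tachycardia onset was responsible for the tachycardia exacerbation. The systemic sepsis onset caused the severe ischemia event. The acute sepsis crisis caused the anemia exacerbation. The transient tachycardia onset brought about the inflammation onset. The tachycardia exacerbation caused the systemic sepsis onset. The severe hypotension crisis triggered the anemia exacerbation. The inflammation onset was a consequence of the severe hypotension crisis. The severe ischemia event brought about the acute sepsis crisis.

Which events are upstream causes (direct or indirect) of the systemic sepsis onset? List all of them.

Immediate causes of the systemic sepsis onset: the tachycardia exacerbation, the inflammation onset.
Further upstream: the transient tachycardia onset, the severe hypotension crisis.

the inflammation onset, the severe hypotension crisis, the tachycardia exacerbation, the transient tachycardia onset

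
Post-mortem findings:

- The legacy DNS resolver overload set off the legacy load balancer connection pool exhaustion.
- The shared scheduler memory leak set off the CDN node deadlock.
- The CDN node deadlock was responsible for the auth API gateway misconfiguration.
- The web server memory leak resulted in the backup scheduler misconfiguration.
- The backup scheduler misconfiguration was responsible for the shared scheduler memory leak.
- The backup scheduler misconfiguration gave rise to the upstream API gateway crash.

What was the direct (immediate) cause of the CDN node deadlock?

Upstream contributors include the web server memory leak, the backup scheduler misconfiguration, but only the shared scheduler memory leak feeds directly into the CDN node deadlock.

the shared scheduler memory leak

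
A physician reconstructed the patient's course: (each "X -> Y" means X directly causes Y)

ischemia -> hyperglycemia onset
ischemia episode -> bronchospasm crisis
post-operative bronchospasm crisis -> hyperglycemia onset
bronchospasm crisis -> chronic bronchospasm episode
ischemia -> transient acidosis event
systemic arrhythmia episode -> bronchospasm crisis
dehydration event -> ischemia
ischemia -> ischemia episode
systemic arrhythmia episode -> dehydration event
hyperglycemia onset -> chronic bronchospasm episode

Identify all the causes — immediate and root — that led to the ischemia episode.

the dehydration event, the ischemia, the systemic arrhythmia episode

Immediate cause of the ischemia episode: the ischemia.
Further upstream: the systemic arrhythmia episode, the dehydration event.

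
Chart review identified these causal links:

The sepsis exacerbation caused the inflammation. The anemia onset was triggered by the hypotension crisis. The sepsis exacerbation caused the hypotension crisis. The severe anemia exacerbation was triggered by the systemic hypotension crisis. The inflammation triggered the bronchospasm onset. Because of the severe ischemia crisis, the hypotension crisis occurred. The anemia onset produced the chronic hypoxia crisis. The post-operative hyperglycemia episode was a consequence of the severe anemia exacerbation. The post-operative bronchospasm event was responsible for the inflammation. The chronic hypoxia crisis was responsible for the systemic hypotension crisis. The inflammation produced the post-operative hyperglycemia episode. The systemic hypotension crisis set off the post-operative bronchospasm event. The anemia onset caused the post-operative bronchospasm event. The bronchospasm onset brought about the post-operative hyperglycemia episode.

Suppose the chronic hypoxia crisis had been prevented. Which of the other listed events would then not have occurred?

the severe anemia exacerbation, the systemic hypotension crisis

Downstream of the chronic hypoxia crisis: the systemic hypotension crisis, the post-operative bronchospasm event, the inflammation, the severe anemia exacerbation, the bronchospasm onset, the post-operative hyperglycemia episode.
Of those, still caused via another path: the post-operative bronchospasm event, the inflammation, the bronchospasm onset, the post-operative hyperglycemia episode.
The remainder have no surviving cause.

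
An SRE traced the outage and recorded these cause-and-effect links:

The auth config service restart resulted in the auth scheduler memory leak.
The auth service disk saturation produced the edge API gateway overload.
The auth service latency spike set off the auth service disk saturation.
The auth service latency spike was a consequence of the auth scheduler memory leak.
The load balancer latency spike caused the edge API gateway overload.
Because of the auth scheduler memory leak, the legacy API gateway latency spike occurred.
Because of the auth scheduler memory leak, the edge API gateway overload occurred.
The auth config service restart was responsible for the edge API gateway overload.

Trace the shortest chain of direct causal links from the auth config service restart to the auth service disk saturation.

the auth config service restart → the auth scheduler memory leak → the auth service latency spike → the auth service disk saturation

the auth config service restart → the auth scheduler memory leak
the auth scheduler memory leak → the auth service latency spike
the auth service latency spike → the auth service disk saturation
Length: 3 steps.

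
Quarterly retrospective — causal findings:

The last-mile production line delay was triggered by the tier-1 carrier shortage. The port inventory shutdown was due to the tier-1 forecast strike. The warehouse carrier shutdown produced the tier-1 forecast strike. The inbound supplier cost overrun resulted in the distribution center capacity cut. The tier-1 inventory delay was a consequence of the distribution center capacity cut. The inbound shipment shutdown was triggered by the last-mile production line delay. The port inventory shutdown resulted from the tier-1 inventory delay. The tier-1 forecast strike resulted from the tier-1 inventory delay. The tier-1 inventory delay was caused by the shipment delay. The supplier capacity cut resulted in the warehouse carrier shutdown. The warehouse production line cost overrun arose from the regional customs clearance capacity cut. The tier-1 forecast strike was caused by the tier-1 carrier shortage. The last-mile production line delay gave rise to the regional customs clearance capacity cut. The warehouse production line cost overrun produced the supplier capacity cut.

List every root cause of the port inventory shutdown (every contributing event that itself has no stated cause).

Tracing upstream from the port inventory shutdown: the port inventory shutdown ← the tier-1 forecast strike ← the tier-1 carrier shortage.
A separate upstream branch: the port inventory shutdown ← the tier-1 inventory delay ← the distribution center capacity cut ← the inbound supplier cost overrun.
A separate upstream branch: the port inventory shutdown ← the tier-1 inventory delay ← the shipment delay.
Each of those chain origins has no stated cause.

the inbound supplier cost overrun, the shipment delay, the tier-1 carrier shortage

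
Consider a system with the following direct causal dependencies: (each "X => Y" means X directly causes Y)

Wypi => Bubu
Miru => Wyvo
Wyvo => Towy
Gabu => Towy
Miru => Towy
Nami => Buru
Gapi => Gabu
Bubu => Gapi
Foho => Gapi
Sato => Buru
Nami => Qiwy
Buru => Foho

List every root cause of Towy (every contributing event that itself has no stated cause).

Tracing upstream from Towy: Towy ← Miru.
A separate upstream branch: Towy ← Gabu ← Gapi ← Foho ← Buru ← Nami.
A separate upstream branch: Towy ← Gabu ← Gapi ← Bubu ← Wypi.
A separate upstream branch: Towy ← Gabu ← Gapi ← Foho ← Buru ← Sato.
Each of those chain origins has no stated cause.

Miru, Nami, Sato, Wypi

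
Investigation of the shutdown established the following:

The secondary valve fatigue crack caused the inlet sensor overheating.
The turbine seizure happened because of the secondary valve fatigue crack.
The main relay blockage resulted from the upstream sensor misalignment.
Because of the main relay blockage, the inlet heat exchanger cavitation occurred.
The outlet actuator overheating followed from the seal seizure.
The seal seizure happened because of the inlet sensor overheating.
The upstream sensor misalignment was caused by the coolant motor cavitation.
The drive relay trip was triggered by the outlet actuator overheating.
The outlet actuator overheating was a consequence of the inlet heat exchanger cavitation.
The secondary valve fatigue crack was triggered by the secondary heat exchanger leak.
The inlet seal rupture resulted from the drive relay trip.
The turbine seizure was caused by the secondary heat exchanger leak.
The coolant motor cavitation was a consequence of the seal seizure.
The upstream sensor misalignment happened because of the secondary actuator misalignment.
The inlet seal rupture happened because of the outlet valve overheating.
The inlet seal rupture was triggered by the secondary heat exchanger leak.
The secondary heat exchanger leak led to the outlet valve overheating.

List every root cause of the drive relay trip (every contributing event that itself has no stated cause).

the secondary actuator misalignment, the secondary heat exchanger leak

Tracing upstream from the drive relay trip: the drive relay trip ← the outlet actuator overheating ← the seal seizure ← the inlet sensor overheating ← the secondary valve fatigue crack ← the secondary heat exchanger leak.
A separate upstream branch: the drive relay trip ← the outlet actuator overheating ← the inlet heat exchanger cavitation ← the main relay blockage ← the upstream sensor misalignment ← the secondary actuator misalignment.
Each of those chain origins has no stated cause.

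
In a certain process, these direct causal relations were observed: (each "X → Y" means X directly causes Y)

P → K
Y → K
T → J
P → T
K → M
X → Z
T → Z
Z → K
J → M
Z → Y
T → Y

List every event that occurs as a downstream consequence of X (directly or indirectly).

Direct effects: Z.
2 steps out: Y, K.
3 steps out: M.
Not reachable from it: P, T, J.

K, M, Y, Z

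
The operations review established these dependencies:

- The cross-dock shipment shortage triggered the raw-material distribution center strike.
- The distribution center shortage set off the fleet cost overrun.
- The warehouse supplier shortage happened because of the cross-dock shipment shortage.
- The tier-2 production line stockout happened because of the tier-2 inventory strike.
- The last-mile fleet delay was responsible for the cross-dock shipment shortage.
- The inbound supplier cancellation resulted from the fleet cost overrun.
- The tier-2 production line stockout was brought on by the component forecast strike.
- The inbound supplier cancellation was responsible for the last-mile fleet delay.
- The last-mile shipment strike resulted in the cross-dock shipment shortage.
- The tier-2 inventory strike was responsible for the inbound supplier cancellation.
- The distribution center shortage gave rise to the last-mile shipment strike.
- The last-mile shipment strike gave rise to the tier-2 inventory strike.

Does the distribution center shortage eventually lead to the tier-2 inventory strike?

There is a causal chain: the distribution center shortage → the last-mile shipment strike → the tier-2 inventory strike.

Yes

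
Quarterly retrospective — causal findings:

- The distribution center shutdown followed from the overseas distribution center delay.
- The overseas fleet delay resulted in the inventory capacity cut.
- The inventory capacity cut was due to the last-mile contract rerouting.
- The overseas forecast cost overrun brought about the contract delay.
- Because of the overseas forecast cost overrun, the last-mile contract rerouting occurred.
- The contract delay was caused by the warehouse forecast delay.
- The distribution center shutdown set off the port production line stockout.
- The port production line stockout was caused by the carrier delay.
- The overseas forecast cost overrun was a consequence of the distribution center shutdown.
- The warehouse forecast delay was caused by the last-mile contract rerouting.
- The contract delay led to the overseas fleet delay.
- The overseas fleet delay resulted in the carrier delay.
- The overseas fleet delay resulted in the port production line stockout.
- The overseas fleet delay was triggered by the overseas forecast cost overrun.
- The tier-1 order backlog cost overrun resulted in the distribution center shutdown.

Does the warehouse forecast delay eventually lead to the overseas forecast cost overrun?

No

The warehouse forecast delay leads to the contract delay, the overseas fleet delay, the carrier delay, the inventory capacity cut, the port production line stockout; the overseas forecast cost overrun is not among them.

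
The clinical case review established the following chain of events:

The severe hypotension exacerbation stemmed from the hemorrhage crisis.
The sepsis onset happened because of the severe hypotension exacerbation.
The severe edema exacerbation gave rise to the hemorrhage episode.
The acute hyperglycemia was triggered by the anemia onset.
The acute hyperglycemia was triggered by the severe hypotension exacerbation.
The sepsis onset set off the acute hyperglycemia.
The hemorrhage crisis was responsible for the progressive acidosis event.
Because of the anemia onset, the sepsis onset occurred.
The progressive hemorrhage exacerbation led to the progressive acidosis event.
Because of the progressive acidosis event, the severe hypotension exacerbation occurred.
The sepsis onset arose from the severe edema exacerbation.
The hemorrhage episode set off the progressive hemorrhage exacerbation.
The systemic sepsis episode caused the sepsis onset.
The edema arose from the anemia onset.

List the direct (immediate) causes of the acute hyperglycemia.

Upstream contributors include the severe edema exacerbation, the systemic sepsis episode, the hemorrhage episode, the progressive hemorrhage exacerbation, the hemorrhage crisis, the progressive acidosis event, but only the anemia onset, the sepsis onset, the severe hypotension exacerbation feed directly into the acute hyperglycemia.

the anemia onset, the sepsis onset, the severe hypotension exacerbation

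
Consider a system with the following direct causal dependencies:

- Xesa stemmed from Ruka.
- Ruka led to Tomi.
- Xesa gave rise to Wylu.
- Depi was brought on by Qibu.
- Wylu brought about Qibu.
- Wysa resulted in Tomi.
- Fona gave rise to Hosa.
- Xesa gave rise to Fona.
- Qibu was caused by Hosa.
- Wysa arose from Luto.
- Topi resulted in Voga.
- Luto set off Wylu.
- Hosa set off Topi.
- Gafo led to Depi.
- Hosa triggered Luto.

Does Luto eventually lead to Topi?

No

Luto leads to Wylu, Qibu, Depi, Wysa, Tomi; Topi is not among them.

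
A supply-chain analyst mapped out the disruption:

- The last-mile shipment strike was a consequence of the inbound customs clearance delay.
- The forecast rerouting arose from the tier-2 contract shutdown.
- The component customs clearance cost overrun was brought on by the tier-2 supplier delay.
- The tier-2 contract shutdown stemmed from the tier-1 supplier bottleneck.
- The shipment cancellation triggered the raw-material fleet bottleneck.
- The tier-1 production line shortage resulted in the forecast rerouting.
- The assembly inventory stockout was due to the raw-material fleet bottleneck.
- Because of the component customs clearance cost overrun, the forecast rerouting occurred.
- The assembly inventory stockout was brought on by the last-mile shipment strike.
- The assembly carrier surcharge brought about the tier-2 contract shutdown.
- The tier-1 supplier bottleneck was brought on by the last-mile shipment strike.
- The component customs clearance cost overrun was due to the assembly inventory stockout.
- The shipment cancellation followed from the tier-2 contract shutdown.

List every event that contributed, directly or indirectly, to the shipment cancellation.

Immediate cause of the shipment cancellation: the tier-2 contract shutdown.
Further upstream: the inbound customs clearance delay, the last-mile shipment strike, the assembly carrier surcharge, the tier-1 supplier bottleneck.

the assembly carrier surcharge, the inbound customs clearance delay, the last-mile shipment strike, the tier-1 supplier bottleneck, the tier-2 contract shutdown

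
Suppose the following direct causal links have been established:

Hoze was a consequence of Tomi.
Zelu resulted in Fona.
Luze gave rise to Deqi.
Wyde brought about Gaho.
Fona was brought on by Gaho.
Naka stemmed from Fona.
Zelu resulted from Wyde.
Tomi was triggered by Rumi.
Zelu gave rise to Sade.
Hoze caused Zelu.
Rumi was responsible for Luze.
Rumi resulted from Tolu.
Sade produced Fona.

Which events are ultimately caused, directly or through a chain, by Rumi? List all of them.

Direct effects: Luze, Tomi.
2 steps out: Hoze, Deqi.
3 steps out: Zelu.
4 steps out: Sade, Fona.
5 steps out: Naka.
Not reachable from it: Tolu, Wyde, Gaho.

Deqi, Fona, Hoze, Luze, Naka, Sade, Tomi, Zelu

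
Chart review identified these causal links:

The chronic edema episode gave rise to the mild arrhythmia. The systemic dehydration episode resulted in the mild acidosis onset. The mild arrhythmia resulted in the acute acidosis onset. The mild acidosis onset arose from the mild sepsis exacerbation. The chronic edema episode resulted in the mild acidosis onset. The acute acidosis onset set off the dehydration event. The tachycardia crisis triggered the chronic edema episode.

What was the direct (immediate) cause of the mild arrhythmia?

Upstream contributors include the tachycardia crisis, but only the chronic edema episode feeds directly into the mild arrhythmia.

the chronic edema episode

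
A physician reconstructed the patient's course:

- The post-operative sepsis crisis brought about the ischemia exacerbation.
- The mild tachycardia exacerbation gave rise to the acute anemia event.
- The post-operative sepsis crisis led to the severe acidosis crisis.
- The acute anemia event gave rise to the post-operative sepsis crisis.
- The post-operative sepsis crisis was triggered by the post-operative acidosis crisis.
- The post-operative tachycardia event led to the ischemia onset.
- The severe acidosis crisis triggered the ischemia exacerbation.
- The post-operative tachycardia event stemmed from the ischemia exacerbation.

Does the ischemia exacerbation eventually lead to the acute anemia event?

The ischemia exacerbation leads to the post-operative tachycardia event, the ischemia onset; the acute anemia event is not among them.

No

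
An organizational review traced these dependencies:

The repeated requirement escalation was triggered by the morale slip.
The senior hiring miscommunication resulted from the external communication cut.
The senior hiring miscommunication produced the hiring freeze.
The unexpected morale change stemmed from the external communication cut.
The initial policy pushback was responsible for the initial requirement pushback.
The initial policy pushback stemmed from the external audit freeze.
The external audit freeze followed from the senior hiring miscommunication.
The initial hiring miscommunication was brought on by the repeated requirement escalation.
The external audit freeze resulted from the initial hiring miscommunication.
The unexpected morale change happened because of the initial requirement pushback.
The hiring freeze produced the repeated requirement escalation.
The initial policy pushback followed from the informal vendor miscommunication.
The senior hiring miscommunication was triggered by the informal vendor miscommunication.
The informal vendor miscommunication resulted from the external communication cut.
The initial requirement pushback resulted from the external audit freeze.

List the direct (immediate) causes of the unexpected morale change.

Upstream contributors include the informal vendor miscommunication, the senior hiring miscommunication, the hiring freeze, the repeated requirement escalation, the initial hiring miscommunication, the external audit freeze, the initial policy pushback, the morale slip, but only the external communication cut, the initial requirement pushback feed directly into the unexpected morale change.

the external communication cut, the initial requirement pushback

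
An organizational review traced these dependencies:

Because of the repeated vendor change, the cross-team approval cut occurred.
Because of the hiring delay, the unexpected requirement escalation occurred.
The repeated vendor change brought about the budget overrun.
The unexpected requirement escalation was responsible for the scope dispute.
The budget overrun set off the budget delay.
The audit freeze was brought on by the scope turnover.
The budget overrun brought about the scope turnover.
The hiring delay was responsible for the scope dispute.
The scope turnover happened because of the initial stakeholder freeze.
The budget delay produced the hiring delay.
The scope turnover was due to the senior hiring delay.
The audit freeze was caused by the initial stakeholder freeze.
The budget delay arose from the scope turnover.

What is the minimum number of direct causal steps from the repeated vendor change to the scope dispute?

4

Shortest chain: the repeated vendor change → the budget overrun → the budget delay → the hiring delay → the scope dispute.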